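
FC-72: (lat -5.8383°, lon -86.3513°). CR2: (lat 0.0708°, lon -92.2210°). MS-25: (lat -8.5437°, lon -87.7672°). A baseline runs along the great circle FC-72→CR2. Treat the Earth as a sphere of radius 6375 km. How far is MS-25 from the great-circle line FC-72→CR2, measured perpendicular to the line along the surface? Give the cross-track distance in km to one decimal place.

δ₁₃ = central angle FC-72→MS-25 = 0.053203 rad  (haversine)
θ₁₃ = bearing FC-72→MS-25 = 207.355°,  θ₁₂ = bearing FC-72→CR2 = 315.042°
dₓₜ = R·arcsin(sin δ₁₃ · sin(θ₁₃ − θ₁₂)) = 6375·arcsin(0.05318·sin(-107.687°)) = -323.122 km
|dₓₜ| = 323.122 km

323.1 km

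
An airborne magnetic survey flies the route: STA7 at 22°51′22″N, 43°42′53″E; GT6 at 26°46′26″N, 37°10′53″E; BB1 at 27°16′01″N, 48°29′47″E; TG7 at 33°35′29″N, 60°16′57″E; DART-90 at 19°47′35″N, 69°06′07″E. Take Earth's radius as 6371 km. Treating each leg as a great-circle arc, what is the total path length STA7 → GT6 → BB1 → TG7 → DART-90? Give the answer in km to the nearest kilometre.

5006 km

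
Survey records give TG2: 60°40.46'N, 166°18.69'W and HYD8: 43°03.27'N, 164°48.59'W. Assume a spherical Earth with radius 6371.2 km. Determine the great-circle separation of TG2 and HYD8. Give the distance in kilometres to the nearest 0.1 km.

1961.9 km

TG2: φ = +60.67433°, λ = -166.31150°
HYD8: φ = +43.05450°, λ = -164.80983°
Δφ = -17.6198°,  Δλ = 1.5017°
a = sin²(Δφ/2) + cos φ₁ cos φ₂ sin²(Δλ/2) = 0.023518
c = 2·arcsin(√a) = 0.307930 rad = 17.6431°
d = R·c = 6371.2 × 0.307930 = 1961.9 km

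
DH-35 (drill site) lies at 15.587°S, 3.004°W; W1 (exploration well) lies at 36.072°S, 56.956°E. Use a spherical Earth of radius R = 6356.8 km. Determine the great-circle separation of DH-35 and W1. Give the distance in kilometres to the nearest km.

6299 km

Δφ = -20.4850°,  Δλ = 59.9600°
a = sin²(Δφ/2) + cos φ₁ cos φ₂ sin²(Δλ/2) = 0.226021
c = 2·arcsin(√a) = 0.990875 rad = 56.7729°
d = R·c = 6356.8 × 0.990875 = 6298.8 km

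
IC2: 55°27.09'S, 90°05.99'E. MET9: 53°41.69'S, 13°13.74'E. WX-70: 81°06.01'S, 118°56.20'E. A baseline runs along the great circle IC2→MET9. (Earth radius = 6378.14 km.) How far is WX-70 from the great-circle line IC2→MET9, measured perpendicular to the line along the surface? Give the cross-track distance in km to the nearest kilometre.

IC2: φ = -55.45150°, λ = +90.09983°
MET9: φ = -53.69483°, λ = +13.22900°
WX-70: φ = -81.10017°, λ = +118.93667°
δ₁₃ = central angle IC2→WX-70 = 0.472165 rad  (haversine)
θ₁₃ = bearing IC2→WX-70 = 170.557°,  θ₁₂ = bearing IC2→MET9 = 239.016°
dₓₜ = R·arcsin(sin δ₁₃ · sin(θ₁₃ − θ₁₂)) = 6378.14·arcsin(0.45482·sin(-68.459°)) = -2786.015 km
|dₓₜ| = 2786.015 km

2786 km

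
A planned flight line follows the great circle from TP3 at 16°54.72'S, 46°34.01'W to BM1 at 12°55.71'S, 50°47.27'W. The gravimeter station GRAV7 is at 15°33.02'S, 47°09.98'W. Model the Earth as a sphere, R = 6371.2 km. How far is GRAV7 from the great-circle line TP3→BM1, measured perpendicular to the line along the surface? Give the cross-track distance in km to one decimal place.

TP3: φ = -16.91200°, λ = -46.56683°
BM1: φ = -12.92850°, λ = -50.78783°
GRAV7: φ = -15.55033°, λ = -47.16633°
δ₁₃ = central angle TP3→GRAV7 = 0.025802 rad  (haversine)
θ₁₃ = bearing TP3→GRAV7 = 337.001°,  θ₁₂ = bearing TP3→BM1 = 313.761°
dₓₜ = R·arcsin(sin δ₁₃ · sin(θ₁₃ − θ₁₂)) = 6371.2·arcsin(0.02580·sin(23.240°)) = 64.858 km
|dₓₜ| = 64.858 km

64.9 km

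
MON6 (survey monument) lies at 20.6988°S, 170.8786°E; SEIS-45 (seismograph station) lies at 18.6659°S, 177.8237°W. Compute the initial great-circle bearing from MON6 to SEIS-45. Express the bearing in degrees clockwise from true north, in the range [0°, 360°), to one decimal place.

Δλ = 11.2977°
y = sin Δλ · cos φ₂ = 0.185602
x = cos φ₁ sin φ₂ − sin φ₁ cos φ₂ cos Δλ = 0.028985
θ = atan2(y, x) = 81.1241° → 81.1241° (mod 360°)

81.1°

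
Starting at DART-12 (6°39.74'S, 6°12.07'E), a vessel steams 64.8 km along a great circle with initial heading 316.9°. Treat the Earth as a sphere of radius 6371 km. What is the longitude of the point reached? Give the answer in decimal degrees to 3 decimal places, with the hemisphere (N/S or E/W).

DART-12: φ = -6.66233°, λ = +6.20117°
δ = d/R = 64.8/6371 = 0.010171 rad
φ₂ = arcsin(sin φ₁ cos δ + cos φ₁ sin δ cos θ)
   = arcsin(-0.11602·0.99995 + 0.99325·0.01017·0.73016) = -6.23667°
λ₂ = λ₁ + atan2(sin θ sin δ cos φ₁, cos δ − sin φ₁ sin φ₂) = 5.80061°

5.801°E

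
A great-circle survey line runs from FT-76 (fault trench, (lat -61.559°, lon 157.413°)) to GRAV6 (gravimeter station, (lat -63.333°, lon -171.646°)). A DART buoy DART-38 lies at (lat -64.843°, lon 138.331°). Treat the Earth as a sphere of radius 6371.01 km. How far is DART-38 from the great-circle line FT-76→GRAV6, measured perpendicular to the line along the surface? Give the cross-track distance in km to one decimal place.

δ₁₃ = central angle FT-76→DART-38 = 0.159962 rad  (haversine)
θ₁₃ = bearing FT-76→DART-38 = 240.751°,  θ₁₂ = bearing FT-76→GRAV6 = 110.683°
dₓₜ = R·arcsin(sin δ₁₃ · sin(θ₁₃ − θ₁₂)) = 6371.01·arcsin(0.15928·sin(130.069°)) = 778.520 km
|dₓₜ| = 778.520 km

778.5 km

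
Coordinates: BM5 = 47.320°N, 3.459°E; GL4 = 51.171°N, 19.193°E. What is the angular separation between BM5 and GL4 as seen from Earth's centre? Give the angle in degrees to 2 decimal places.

Δφ = 3.8510°,  Δλ = 15.7340°
a = sin²(Δφ/2) + cos φ₁ cos φ₂ sin²(Δλ/2) = 0.009092
c = 2·arcsin(√a) = 0.190994 rad = 10.9431°

10.94°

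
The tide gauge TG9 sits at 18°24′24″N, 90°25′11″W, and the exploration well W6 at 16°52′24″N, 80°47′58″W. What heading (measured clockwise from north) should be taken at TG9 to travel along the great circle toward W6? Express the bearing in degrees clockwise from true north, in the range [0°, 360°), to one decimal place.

TG9: φ = +18.40667°, λ = -90.41972°
W6: φ = +16.87333°, λ = -80.79944°
Δλ = 9.6203°
y = sin Δλ · cos φ₂ = 0.159923
x = cos φ₁ sin φ₂ − sin φ₁ cos φ₂ cos Δλ = -0.022509
θ = atan2(y, x) = 98.0117° → 98.0117° (mod 360°)

98.0°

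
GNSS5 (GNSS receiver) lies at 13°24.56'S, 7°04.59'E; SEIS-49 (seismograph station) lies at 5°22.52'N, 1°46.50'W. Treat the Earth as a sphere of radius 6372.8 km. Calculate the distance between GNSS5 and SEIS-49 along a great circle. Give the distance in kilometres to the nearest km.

GNSS5: φ = -13.40933°, λ = +7.07650°
SEIS-49: φ = +5.37533°, λ = -1.77500°
Δφ = 18.7847°,  Δλ = -8.8515°
a = sin²(Δφ/2) + cos φ₁ cos φ₂ sin²(Δλ/2) = 0.032399
c = 2·arcsin(√a) = 0.361968 rad = 20.7393°
d = R·c = 6372.8 × 0.361968 = 2306.8 km

2307 km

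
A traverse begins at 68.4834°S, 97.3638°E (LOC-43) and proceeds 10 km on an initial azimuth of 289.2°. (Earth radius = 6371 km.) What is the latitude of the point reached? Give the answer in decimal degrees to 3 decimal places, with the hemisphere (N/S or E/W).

68.454°S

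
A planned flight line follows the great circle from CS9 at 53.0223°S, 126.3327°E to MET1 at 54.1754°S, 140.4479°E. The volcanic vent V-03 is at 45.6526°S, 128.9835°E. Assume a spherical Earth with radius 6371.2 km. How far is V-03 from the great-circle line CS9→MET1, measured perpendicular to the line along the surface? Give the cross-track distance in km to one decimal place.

δ₁₃ = central angle CS9→V-03 = 0.132087 rad  (haversine)
θ₁₃ = bearing CS9→V-03 = 14.209°,  θ₁₂ = bearing CS9→MET1 = 103.490°
dₓₜ = R·arcsin(sin δ₁₃ · sin(θ₁₃ − θ₁₂)) = 6371.2·arcsin(0.13170·sin(-89.280°)) = -841.484 km
|dₓₜ| = 841.484 km

841.5 km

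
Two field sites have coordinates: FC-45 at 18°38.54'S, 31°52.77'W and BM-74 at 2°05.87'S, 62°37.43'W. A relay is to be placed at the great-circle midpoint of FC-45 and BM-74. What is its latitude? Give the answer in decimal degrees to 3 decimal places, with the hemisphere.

FC-45: φ = -18.64233°, λ = -31.87950°
BM-74: φ = -2.09783°, λ = -62.62383°
Bx = cos φ₂ cos Δλ = 0.858881,  By = cos φ₂ sin Δλ = -0.510865
φₘ = atan2(sin φ₁ + sin φ₂, √((cos φ₁ + Bx)² + By²)) = -10.74576°
λₘ = λ₁ + atan2(By, cos φ₁ + Bx) = -47.67075°

10.746°S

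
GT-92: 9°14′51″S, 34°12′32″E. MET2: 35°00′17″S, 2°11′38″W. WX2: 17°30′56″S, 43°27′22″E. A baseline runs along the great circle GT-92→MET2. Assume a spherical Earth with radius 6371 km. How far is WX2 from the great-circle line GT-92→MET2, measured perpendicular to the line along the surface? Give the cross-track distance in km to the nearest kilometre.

1356 km

GT-92: φ = -9.24750°, λ = +34.20889°
MET2: φ = -35.00472°, λ = -2.19389°
WX2: φ = -17.51556°, λ = +43.45611°
δ₁₃ = central angle GT-92→WX2 = 0.213129 rad  (haversine)
θ₁₃ = bearing GT-92→WX2 = 133.573°,  θ₁₂ = bearing GT-92→MET2 = 226.565°
dₓₜ = R·arcsin(sin δ₁₃ · sin(θ₁₃ − θ₁₂)) = 6371·arcsin(0.21152·sin(-92.992°)) = -1355.964 km
|dₓₜ| = 1355.964 km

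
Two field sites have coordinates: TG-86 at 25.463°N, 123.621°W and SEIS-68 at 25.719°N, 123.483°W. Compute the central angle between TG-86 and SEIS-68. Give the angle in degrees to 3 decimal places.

Δφ = 0.2560°,  Δλ = 0.1380°
a = sin²(Δφ/2) + cos φ₁ cos φ₂ sin²(Δλ/2) = 0.000006
c = 2·arcsin(√a) = 0.004968 rad = 0.2847°

0.285°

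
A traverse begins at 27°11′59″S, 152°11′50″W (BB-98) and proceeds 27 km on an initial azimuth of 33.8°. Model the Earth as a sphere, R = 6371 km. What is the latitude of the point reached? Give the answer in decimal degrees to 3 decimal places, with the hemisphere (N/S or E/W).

26.998°S

BB-98: φ = -27.19972°, λ = -152.19722°
δ = d/R = 27/6371 = 0.004238 rad
φ₂ = arcsin(sin φ₁ cos δ + cos φ₁ sin δ cos θ)
   = arcsin(-0.45709·0.99999 + 0.88942·0.00424·0.83098) = -26.99786°
λ₂ = λ₁ + atan2(sin θ sin δ cos φ₁, cos δ − sin φ₁ sin φ₂) = -152.04562°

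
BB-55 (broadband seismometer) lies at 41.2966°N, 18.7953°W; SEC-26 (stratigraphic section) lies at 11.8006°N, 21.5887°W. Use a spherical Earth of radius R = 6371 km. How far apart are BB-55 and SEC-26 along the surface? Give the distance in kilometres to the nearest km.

Δφ = -29.4960°,  Δλ = -2.7934°
a = sin²(Δφ/2) + cos φ₁ cos φ₂ sin²(Δλ/2) = 0.065242
c = 2·arcsin(√a) = 0.516574 rad = 29.5975°
d = R·c = 6371 × 0.516574 = 3291.1 km

3291 km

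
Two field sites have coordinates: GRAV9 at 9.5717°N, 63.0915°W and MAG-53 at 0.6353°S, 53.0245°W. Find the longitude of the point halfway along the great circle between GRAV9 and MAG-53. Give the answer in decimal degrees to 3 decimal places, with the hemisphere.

58.023°W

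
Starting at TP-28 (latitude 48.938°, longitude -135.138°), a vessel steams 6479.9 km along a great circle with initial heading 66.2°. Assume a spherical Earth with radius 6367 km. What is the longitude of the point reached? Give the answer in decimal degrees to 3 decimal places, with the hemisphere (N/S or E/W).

51.452°W

δ = d/R = 6479.9/6367 = 1.017732 rad
φ₂ = arcsin(sin φ₁ cos δ + cos φ₁ sin δ cos θ)
   = arcsin(0.75400·0.52530 + 0.65688·0.85092·0.40355) = 38.43558°
λ₂ = λ₁ + atan2(sin θ sin δ cos φ₁, cos δ − sin φ₁ sin φ₂) = -51.45180°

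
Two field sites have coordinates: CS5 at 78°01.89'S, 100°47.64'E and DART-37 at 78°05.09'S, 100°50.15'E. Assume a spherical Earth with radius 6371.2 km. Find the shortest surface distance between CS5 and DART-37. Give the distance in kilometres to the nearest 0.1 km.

CS5: φ = -78.03150°, λ = +100.79400°
DART-37: φ = -78.08483°, λ = +100.83583°
Δφ = -0.0533°,  Δλ = 0.0418°
a = sin²(Δφ/2) + cos φ₁ cos φ₂ sin²(Δλ/2) = 0.000000
c = 2·arcsin(√a) = 0.000943 rad = 0.0540°
d = R·c = 6371.2 × 0.000943 = 6.0 km

6.0 km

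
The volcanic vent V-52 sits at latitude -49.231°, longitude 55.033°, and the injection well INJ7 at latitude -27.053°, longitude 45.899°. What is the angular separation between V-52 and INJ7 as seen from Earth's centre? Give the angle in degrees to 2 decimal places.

23.27°

Δφ = 22.1780°,  Δλ = -9.1340°
a = sin²(Δφ/2) + cos φ₁ cos φ₂ sin²(Δλ/2) = 0.040679
c = 2·arcsin(√a) = 0.406169 rad = 23.2718°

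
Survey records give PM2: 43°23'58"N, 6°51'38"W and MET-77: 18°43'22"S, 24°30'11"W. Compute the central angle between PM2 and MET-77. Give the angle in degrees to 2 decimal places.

64.20°

PM2: φ = +43.39944°, λ = -6.86056°
MET-77: φ = -18.72278°, λ = -24.50306°
Δφ = -62.1222°,  Δλ = -17.6425°
a = sin²(Δφ/2) + cos φ₁ cos φ₂ sin²(Δλ/2) = 0.282389
c = 2·arcsin(√a) = 1.120512 rad = 64.2006°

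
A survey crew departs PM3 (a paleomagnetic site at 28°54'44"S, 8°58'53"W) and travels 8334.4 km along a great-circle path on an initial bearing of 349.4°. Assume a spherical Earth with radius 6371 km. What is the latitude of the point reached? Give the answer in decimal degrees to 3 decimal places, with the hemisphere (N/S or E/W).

PM3: φ = -28.91222°, λ = -8.98139°
δ = d/R = 8334.4/6371 = 1.308178 rad
φ₂ = arcsin(sin φ₁ cos δ + cos φ₁ sin δ cos θ)
   = arcsin(-0.48347·0.25961 + 0.87536·0.96571·0.98294) = 44.86261°
λ₂ = λ₁ + atan2(sin θ sin δ cos φ₁, cos δ − sin φ₁ sin φ₂) = -23.49599°

44.863°N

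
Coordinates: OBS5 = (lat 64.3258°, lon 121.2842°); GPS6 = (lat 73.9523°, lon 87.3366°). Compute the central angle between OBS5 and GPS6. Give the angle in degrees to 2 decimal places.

15.09°

Δφ = 9.6265°,  Δλ = -33.9476°
a = sin²(Δφ/2) + cos φ₁ cos φ₂ sin²(Δλ/2) = 0.017248
c = 2·arcsin(√a) = 0.263423 rad = 15.0930°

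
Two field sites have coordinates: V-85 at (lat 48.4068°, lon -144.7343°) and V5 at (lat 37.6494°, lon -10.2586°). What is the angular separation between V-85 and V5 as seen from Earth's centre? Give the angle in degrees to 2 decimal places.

Δφ = -10.7574°,  Δλ = 134.4757°
a = sin²(Δφ/2) + cos φ₁ cos φ₂ sin²(Δλ/2) = 0.455708
c = 2·arcsin(√a) = 1.482096 rad = 84.9179°

84.92°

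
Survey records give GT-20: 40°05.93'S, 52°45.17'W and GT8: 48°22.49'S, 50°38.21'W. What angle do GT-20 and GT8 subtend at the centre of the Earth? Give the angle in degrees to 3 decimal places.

GT-20: φ = -40.09883°, λ = -52.75283°
GT8: φ = -48.37483°, λ = -50.63683°
Δφ = -8.2760°,  Δλ = 2.1160°
a = sin²(Δφ/2) + cos φ₁ cos φ₂ sin²(Δλ/2) = 0.005380
c = 2·arcsin(√a) = 0.146831 rad = 8.4128°

8.413°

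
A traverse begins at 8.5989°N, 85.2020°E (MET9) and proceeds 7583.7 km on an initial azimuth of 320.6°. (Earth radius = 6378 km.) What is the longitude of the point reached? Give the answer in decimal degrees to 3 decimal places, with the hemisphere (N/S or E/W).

δ = d/R = 7583.7/6378 = 1.189040 rad
φ₂ = arcsin(sin φ₁ cos δ + cos φ₁ sin δ cos θ)
   = arcsin(0.14952·0.37255 + 0.98876·0.92801·0.77273) = 49.88454°
λ₂ = λ₁ + atan2(sin θ sin δ cos φ₁, cos δ − sin φ₁ sin φ₂) = 19.11161°

19.112°E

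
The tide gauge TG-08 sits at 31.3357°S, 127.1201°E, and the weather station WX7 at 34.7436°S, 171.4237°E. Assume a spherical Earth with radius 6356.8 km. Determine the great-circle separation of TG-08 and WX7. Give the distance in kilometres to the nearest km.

Δφ = -3.4079°,  Δλ = 44.3036°
a = sin²(Δφ/2) + cos φ₁ cos φ₂ sin²(Δλ/2) = 0.100670
c = 2·arcsin(√a) = 0.645732 rad = 36.9977°
d = R·c = 6356.8 × 0.645732 = 4104.8 km

4105 km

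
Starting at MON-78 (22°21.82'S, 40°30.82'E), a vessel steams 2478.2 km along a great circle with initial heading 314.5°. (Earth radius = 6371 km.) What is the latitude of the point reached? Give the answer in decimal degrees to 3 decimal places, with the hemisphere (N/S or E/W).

6.098°S

MON-78: φ = -22.36367°, λ = +40.51367°
δ = d/R = 2478.2/6371 = 0.388981 rad
φ₂ = arcsin(sin φ₁ cos δ + cos φ₁ sin δ cos θ)
   = arcsin(-0.38048·0.92530 + 0.92479·0.37925·0.70091) = -6.09838°
λ₂ = λ₁ + atan2(sin θ sin δ cos φ₁, cos δ − sin φ₁ sin φ₂) = 24.72816°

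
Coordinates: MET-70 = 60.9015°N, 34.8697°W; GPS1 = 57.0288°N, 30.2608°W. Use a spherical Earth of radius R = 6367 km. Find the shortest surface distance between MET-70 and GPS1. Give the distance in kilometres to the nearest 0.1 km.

Δφ = -3.8727°,  Δλ = 4.6089°
a = sin²(Δφ/2) + cos φ₁ cos φ₂ sin²(Δλ/2) = 0.001570
c = 2·arcsin(√a) = 0.079257 rad = 4.5411°
d = R·c = 6367 × 0.079257 = 504.6 km

504.6 km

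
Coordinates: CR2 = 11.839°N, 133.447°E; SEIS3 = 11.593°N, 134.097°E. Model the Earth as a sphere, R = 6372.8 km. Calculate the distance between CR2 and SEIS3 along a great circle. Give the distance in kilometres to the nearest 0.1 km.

75.9 km

Δφ = -0.2460°,  Δλ = 0.6500°
a = sin²(Δφ/2) + cos φ₁ cos φ₂ sin²(Δλ/2) = 0.000035
c = 2·arcsin(√a) = 0.011909 rad = 0.6823°
d = R·c = 6372.8 × 0.011909 = 75.9 km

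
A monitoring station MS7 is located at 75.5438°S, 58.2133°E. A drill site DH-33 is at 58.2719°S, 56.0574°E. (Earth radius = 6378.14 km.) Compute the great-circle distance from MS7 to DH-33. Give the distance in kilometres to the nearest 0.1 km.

1924.7 km

Δφ = 17.2719°,  Δλ = -2.1559°
a = sin²(Δφ/2) + cos φ₁ cos φ₂ sin²(Δλ/2) = 0.022593
c = 2·arcsin(√a) = 0.301764 rad = 17.2898°
d = R·c = 6378.14 × 0.301764 = 1924.7 km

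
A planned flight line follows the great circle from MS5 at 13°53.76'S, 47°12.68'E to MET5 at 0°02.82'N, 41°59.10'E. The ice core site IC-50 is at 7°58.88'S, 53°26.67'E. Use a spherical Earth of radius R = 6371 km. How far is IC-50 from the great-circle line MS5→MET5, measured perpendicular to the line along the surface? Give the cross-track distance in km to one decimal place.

MS5: φ = -13.89600°, λ = +47.21133°
MET5: φ = +0.04700°, λ = +41.98500°
IC-50: φ = -7.98133°, λ = +53.44450°
δ₁₃ = central angle MS5→IC-50 = 0.148505 rad  (haversine)
θ₁₃ = bearing MS5→IC-50 = 46.611°,  θ₁₂ = bearing MS5→MET5 = 339.213°
dₓₜ = R·arcsin(sin δ₁₃ · sin(θ₁₃ − θ₁₂)) = 6371·arcsin(0.14796·sin(-292.602°)) = 872.983 km
|dₓₜ| = 872.983 km

873.0 km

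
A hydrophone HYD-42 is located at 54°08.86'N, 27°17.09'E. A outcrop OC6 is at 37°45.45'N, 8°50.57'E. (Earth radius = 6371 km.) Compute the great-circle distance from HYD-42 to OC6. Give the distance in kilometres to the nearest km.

HYD-42: φ = +54.14767°, λ = +27.28483°
OC6: φ = +37.75750°, λ = +8.84283°
Δφ = -16.3902°,  Δλ = -18.4420°
a = sin²(Δφ/2) + cos φ₁ cos φ₂ sin²(Δλ/2) = 0.032209
c = 2·arcsin(√a) = 0.360893 rad = 20.6777°
d = R·c = 6371 × 0.360893 = 2299.3 km

2299 km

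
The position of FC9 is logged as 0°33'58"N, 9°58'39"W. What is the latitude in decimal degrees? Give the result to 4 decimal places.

0.5661°N

0° + 33′/60 + 58″/3600 = 0 + 0.55000 + 0.01611 = 0.5661°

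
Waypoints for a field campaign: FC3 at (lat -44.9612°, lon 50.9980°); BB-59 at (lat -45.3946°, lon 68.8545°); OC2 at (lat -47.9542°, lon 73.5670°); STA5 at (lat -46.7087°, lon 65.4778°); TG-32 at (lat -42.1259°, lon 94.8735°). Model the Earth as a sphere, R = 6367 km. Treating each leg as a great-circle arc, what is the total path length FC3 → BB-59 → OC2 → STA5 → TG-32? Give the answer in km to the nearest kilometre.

FC3→BB-59: c = 0.219367 rad, d = 1396.71 km
BB-59→OC2: c = 0.071953 rad, d = 458.13 km
OC2→STA5: c = 0.098076 rad, d = 624.45 km
STA5→TG-32: c = 0.372763 rad, d = 2373.38 km
Total = 1396.71 + 458.13 + 624.45 + 2373.38 = 4852.66 km

4853 km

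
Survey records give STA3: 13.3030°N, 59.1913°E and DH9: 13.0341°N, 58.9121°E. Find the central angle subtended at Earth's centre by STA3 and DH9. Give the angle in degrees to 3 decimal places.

0.382°

Δφ = -0.2689°,  Δλ = -0.2792°
a = sin²(Δφ/2) + cos φ₁ cos φ₂ sin²(Δλ/2) = 0.000011
c = 2·arcsin(√a) = 0.006674 rad = 0.3824°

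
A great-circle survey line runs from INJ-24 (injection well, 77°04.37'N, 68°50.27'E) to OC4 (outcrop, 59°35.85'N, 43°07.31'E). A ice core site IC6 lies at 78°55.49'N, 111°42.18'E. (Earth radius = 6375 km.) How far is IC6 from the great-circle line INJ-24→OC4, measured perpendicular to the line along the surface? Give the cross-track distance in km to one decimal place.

INJ-24: φ = +77.07283°, λ = +68.83783°
OC4: φ = +59.59750°, λ = +43.12183°
IC6: φ = +78.92483°, λ = +111.70300°
δ₁₃ = central angle INJ-24→IC6 = 0.155064 rad  (haversine)
θ₁₃ = bearing INJ-24→IC6 = 57.793°,  θ₁₂ = bearing INJ-24→OC4 = 221.131°
dₓₜ = R·arcsin(sin δ₁₃ · sin(θ₁₃ − θ₁₂)) = 6375·arcsin(0.15444·sin(-163.339°)) = -282.384 km
|dₓₜ| = 282.384 km

282.4 km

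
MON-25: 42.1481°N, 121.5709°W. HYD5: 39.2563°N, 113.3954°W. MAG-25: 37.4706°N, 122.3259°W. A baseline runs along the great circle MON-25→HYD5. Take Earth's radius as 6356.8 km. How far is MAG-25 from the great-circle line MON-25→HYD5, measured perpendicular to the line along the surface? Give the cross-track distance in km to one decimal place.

δ₁₃ = central angle MON-25→MAG-25 = 0.082262 rad  (haversine)
θ₁₃ = bearing MON-25→MAG-25 = 187.312°,  θ₁₂ = bearing MON-25→HYD5 = 112.304°
dₓₜ = R·arcsin(sin δ₁₃ · sin(θ₁₃ − θ₁₂)) = 6356.8·arcsin(0.08217·sin(75.008°)) = 505.085 km
|dₓₜ| = 505.085 km

505.1 km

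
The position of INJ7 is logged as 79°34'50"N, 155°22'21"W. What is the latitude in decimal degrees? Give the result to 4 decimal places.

79.5806°N

79° + 34′/60 + 50″/3600 = 79 + 0.56667 + 0.01389 = 79.5806°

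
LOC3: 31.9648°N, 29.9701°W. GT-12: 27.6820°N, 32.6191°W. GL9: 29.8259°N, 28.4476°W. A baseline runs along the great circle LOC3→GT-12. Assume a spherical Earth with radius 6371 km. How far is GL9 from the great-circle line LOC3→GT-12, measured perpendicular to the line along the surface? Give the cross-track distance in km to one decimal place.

243.0 km

δ₁₃ = central angle LOC3→GL9 = 0.043742 rad  (haversine)
θ₁₃ = bearing LOC3→GL9 = 148.189°,  θ₁₂ = bearing LOC3→GT-12 = 208.887°
dₓₜ = R·arcsin(sin δ₁₃ · sin(θ₁₃ − θ₁₂)) = 6371·arcsin(0.04373·sin(-60.698°)) = -243.008 km
|dₓₜ| = 243.008 km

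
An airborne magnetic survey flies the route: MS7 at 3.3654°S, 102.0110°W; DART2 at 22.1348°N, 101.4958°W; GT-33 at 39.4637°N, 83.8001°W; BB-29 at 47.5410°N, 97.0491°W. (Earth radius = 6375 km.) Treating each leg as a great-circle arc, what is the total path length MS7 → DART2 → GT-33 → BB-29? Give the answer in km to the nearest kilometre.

6786 km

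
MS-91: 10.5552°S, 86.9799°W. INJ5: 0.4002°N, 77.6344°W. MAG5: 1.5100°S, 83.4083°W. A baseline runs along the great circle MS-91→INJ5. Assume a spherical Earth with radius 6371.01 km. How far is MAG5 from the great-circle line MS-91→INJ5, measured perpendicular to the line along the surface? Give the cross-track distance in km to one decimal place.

δ₁₃ = central angle MS-91→MAG5 = 0.169579 rad  (haversine)
θ₁₃ = bearing MS-91→MAG5 = 21.654°,  θ₁₂ = bearing MS-91→INJ5 = 40.877°
dₓₜ = R·arcsin(sin δ₁₃ · sin(θ₁₃ − θ₁₂)) = 6371.01·arcsin(0.16877·sin(-19.223°)) = -354.199 km
|dₓₜ| = 354.199 km

354.2 km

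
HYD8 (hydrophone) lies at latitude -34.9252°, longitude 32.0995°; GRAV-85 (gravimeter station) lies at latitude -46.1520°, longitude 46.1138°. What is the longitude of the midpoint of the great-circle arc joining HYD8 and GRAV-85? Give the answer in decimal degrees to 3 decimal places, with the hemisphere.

38.515°E

Bx = cos φ₂ cos Δλ = 0.672128,  By = cos φ₂ sin Δλ = 0.167759
φₘ = atan2(sin φ₁ + sin φ₂, √((cos φ₁ + Bx)² + By²)) = -40.74939°
λₘ = λ₁ + atan2(By, cos φ₁ + Bx) = 38.51470°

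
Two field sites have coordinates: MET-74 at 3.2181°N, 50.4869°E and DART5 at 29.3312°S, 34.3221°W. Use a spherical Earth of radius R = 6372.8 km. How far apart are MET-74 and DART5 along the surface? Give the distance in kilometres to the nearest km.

Δφ = -32.5493°,  Δλ = -84.8090°
a = sin²(Δφ/2) + cos φ₁ cos φ₂ sin²(Δλ/2) = 0.474373
c = 2·arcsin(√a) = 1.519520 rad = 87.0621°
d = R·c = 6372.8 × 1.519520 = 9683.6 km

9684 km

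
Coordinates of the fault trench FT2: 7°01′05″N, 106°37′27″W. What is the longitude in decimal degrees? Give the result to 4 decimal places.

106.6242°W

106° + 37′/60 + 27″/3600 = 106 + 0.61667 + 0.00750 = 106.6242°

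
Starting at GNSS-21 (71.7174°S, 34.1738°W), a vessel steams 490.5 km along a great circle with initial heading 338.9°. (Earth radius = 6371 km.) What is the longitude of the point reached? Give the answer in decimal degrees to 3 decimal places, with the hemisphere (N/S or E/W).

38.331°W

δ = d/R = 490.5/6371 = 0.076989 rad
φ₂ = arcsin(sin φ₁ cos δ + cos φ₁ sin δ cos θ)
   = arcsin(-0.94952·0.99704 + 0.31370·0.07691·0.93295) = -67.54769°
λ₂ = λ₁ + atan2(sin θ sin δ cos φ₁, cos δ − sin φ₁ sin φ₂) = -38.33136°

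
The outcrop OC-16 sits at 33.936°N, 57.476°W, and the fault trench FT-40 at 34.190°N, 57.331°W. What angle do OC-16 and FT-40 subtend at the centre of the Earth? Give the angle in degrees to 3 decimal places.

Δφ = 0.2540°,  Δλ = 0.1450°
a = sin²(Δφ/2) + cos φ₁ cos φ₂ sin²(Δλ/2) = 0.000006
c = 2·arcsin(√a) = 0.004904 rad = 0.2810°

0.281°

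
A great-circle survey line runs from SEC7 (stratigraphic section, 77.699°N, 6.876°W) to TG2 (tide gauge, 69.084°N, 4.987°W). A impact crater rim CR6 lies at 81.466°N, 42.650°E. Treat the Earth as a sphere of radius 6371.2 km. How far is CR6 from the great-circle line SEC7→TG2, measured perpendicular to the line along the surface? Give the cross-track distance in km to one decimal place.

δ₁₃ = central angle SEC7→CR6 = 0.162995 rad  (haversine)
θ₁₃ = bearing SEC7→CR6 = 44.079°,  θ₁₂ = bearing SEC7→TG2 = 175.502°
dₓₜ = R·arcsin(sin δ₁₃ · sin(θ₁₃ − θ₁₂)) = 6371.2·arcsin(0.16227·sin(-131.424°)) = -777.168 km
|dₓₜ| = 777.168 km

777.2 km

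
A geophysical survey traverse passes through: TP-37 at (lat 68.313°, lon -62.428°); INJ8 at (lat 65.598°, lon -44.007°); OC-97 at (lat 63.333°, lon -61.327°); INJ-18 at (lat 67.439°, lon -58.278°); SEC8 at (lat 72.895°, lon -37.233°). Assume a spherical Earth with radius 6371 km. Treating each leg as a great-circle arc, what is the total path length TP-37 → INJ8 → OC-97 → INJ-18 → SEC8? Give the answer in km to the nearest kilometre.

3185 km

TP-37→INJ8: c = 0.133855 rad, d = 852.79 km
INJ8→OC-97: c = 0.135667 rad, d = 864.33 km
OC-97→INJ-18: c = 0.074990 rad, d = 477.76 km
INJ-18→SEC8: c = 0.155446 rad, d = 990.35 km
Total = 852.79 + 864.33 + 477.76 + 990.35 = 3185.23 km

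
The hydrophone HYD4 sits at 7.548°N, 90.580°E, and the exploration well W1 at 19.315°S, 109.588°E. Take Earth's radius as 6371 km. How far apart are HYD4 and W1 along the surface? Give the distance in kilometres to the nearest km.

Δφ = -26.8630°,  Δλ = 19.0080°
a = sin²(Δφ/2) + cos φ₁ cos φ₂ sin²(Δλ/2) = 0.079461
c = 2·arcsin(√a) = 0.571524 rad = 32.7459°
d = R·c = 6371 × 0.571524 = 3641.2 km

3641 km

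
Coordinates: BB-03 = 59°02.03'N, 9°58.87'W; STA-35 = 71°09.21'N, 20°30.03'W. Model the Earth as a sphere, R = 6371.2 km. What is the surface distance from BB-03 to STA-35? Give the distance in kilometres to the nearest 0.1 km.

1430.0 km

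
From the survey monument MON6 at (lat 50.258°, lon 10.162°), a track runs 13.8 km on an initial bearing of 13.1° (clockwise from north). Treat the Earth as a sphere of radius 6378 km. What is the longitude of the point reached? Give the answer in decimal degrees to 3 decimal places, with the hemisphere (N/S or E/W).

10.206°E

δ = d/R = 13.8/6378 = 0.002164 rad
φ₂ = arcsin(sin φ₁ cos δ + cos φ₁ sin δ cos θ)
   = arcsin(0.76893·1.00000 + 0.63933·0.00216·0.97398) = 50.37874°
λ₂ = λ₁ + atan2(sin θ sin δ cos φ₁, cos δ − sin φ₁ sin φ₂) = 10.20606°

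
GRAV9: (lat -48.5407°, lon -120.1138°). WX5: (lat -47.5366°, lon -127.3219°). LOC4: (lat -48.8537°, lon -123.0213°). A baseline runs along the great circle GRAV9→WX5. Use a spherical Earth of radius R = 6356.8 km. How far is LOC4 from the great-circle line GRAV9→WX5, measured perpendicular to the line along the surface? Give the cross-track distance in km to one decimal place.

71.7 km

δ₁₃ = central angle GRAV9→LOC4 = 0.033934 rad  (haversine)
θ₁₃ = bearing GRAV9→LOC4 = 259.646°,  θ₁₂ = bearing GRAV9→WX5 = 279.072°
dₓₜ = R·arcsin(sin δ₁₃ · sin(θ₁₃ − θ₁₂)) = 6356.8·arcsin(0.03393·sin(-19.425°)) = -71.730 km
|dₓₜ| = 71.730 km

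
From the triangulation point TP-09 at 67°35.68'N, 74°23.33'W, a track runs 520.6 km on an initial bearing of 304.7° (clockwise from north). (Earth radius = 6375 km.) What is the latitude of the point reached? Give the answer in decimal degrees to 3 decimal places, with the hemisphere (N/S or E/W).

69.906°N

TP-09: φ = +67.59467°, λ = -74.38883°
δ = d/R = 520.6/6375 = 0.081663 rad
φ₂ = arcsin(sin φ₁ cos δ + cos φ₁ sin δ cos θ)
   = arcsin(0.92451·0.99667 + 0.38116·0.08157·0.56928) = 69.90587°
λ₂ = λ₁ + atan2(sin θ sin δ cos φ₁, cos δ − sin φ₁ sin φ₂) = -85.64530°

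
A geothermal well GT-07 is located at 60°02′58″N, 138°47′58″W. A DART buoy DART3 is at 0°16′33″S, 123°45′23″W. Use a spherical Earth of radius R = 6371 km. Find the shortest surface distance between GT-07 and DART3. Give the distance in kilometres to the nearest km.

6833 km

GT-07: φ = +60.04944°, λ = -138.79944°
DART3: φ = -0.27583°, λ = -123.75639°
Δφ = -60.3253°,  Δλ = 15.0431°
a = sin²(Δφ/2) + cos φ₁ cos φ₂ sin²(Δλ/2) = 0.261017
c = 2·arcsin(√a) = 1.072458 rad = 61.4473°
d = R·c = 6371 × 1.072458 = 6832.6 km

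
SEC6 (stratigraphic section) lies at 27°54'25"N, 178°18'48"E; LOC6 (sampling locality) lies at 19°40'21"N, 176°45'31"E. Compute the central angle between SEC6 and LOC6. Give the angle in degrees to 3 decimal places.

8.356°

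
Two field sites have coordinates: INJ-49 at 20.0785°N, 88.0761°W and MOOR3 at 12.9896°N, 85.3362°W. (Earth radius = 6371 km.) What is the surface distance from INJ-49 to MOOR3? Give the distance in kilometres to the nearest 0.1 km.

Δφ = -7.0889°,  Δλ = 2.7399°
a = sin²(Δφ/2) + cos φ₁ cos φ₂ sin²(Δλ/2) = 0.004345
c = 2·arcsin(√a) = 0.131932 rad = 7.5591°
d = R·c = 6371 × 0.131932 = 840.5 km

840.5 km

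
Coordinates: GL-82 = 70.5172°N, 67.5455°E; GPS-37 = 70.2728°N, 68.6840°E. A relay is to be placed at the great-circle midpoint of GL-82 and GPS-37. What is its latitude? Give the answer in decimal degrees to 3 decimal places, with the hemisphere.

Bx = cos φ₂ cos Δλ = 0.337476,  By = cos φ₂ sin Δλ = 0.006707
φₘ = atan2(sin φ₁ + sin φ₂, √((cos φ₁ + Bx)² + By²)) = 70.39589°
λₘ = λ₁ + atan2(By, cos φ₁ + Bx) = 68.11816°

70.396°N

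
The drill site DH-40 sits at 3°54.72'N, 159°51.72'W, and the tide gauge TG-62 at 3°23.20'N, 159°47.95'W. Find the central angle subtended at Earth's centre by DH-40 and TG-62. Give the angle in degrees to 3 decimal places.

0.529°

DH-40: φ = +3.91200°, λ = -159.86200°
TG-62: φ = +3.38667°, λ = -159.79917°
Δφ = -0.5253°,  Δλ = 0.0628°
a = sin²(Δφ/2) + cos φ₁ cos φ₂ sin²(Δλ/2) = 0.000021
c = 2·arcsin(√a) = 0.009234 rad = 0.5291°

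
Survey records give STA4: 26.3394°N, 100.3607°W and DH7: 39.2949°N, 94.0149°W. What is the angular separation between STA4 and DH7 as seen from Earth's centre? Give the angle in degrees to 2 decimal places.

14.00°

Δφ = 12.9555°,  Δλ = 6.3458°
a = sin²(Δφ/2) + cos φ₁ cos φ₂ sin²(Δλ/2) = 0.014852
c = 2·arcsin(√a) = 0.244349 rad = 14.0002°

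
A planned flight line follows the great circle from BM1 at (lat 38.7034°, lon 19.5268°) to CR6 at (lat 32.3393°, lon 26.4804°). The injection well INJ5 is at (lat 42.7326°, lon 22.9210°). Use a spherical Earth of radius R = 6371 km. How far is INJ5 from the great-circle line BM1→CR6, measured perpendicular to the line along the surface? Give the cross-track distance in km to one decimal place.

δ₁₃ = central angle BM1→INJ5 = 0.083417 rad  (haversine)
θ₁₃ = bearing BM1→INJ5 = 31.462°,  θ₁₂ = bearing BM1→CR6 = 136.279°
dₓₜ = R·arcsin(sin δ₁₃ · sin(θ₁₃ − θ₁₂)) = 6371·arcsin(0.08332·sin(-104.817°)) = -513.737 km
|dₓₜ| = 513.737 km

513.7 km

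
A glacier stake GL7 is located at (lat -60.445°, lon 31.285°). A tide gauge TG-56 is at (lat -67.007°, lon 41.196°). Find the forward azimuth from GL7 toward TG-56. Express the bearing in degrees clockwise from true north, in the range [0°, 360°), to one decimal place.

Δλ = 9.9110°
y = sin Δλ · cos φ₂ = 0.067233
x = cos φ₁ sin φ₂ − sin φ₁ cos φ₂ cos Δλ = -0.119349
θ = atan2(y, x) = 150.6063° → 150.6063° (mod 360°)

150.6°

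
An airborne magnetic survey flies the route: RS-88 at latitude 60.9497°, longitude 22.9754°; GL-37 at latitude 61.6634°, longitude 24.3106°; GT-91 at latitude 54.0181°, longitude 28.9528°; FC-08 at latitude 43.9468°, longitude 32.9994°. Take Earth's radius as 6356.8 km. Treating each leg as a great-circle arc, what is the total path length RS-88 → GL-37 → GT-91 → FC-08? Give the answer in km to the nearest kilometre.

RS-88→GL-37: c = 0.016743 rad, d = 106.43 km
GL-37→GT-91: c = 0.140144 rad, d = 890.87 km
GT-91→FC-08: c = 0.181709 rad, d = 1155.09 km
Total = 106.43 + 890.87 + 1155.09 = 2152.39 km

2152 km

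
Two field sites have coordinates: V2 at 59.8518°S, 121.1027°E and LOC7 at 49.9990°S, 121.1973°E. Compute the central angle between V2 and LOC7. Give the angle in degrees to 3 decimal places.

9.853°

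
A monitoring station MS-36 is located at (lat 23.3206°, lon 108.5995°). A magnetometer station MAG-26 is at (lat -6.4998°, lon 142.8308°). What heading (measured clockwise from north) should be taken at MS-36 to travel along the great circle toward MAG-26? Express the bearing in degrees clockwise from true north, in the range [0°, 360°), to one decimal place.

Δλ = 34.2313°
y = sin Δλ · cos φ₂ = 0.558919
x = cos φ₁ sin φ₂ − sin φ₁ cos φ₂ cos Δλ = -0.429147
θ = atan2(y, x) = 127.5177° → 127.5177° (mod 360°)

127.5°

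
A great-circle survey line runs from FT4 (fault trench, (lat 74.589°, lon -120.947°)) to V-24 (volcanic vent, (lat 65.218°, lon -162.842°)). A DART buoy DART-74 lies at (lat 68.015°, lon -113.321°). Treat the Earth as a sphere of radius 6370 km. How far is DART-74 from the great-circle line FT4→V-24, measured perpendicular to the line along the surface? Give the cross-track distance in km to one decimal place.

δ₁₃ = central angle FT4→DART-74 = 0.122183 rad  (haversine)
θ₁₃ = bearing FT4→DART-74 = 155.945°,  θ₁₂ = bearing FT4→V-24 = 257.994°
dₓₜ = R·arcsin(sin δ₁₃ · sin(θ₁₃ − θ₁₂)) = 6370·arcsin(0.12188·sin(-102.049°)) = -761.076 km
|dₓₜ| = 761.076 km

761.1 km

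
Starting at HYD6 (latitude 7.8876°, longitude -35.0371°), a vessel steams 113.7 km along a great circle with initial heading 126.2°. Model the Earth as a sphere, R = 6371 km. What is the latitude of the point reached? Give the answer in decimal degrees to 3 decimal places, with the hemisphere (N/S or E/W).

δ = d/R = 113.7/6371 = 0.017846 rad
φ₂ = arcsin(sin φ₁ cos δ + cos φ₁ sin δ cos θ)
   = arcsin(0.13723·0.99984 + 0.99054·0.01785·-0.59061) = 7.28289°
λ₂ = λ₁ + atan2(sin θ sin δ cos φ₁, cos δ − sin φ₁ sin φ₂) = -34.20526°

7.283°N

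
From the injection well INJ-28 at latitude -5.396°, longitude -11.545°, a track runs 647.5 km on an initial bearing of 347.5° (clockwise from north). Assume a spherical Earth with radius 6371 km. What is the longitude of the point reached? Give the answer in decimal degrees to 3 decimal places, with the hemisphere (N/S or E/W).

12.803°W

δ = d/R = 647.5/6371 = 0.101632 rad
φ₂ = arcsin(sin φ₁ cos δ + cos φ₁ sin δ cos θ)
   = arcsin(-0.09404·0.99484 + 0.99557·0.10146·0.97630) = 0.28992°
λ₂ = λ₁ + atan2(sin θ sin δ cos φ₁, cos δ − sin φ₁ sin φ₂) = -12.80330°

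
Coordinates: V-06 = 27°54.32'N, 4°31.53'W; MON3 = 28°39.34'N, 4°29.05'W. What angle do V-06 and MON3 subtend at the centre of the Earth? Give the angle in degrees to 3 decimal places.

V-06: φ = +27.90533°, λ = -4.52550°
MON3: φ = +28.65567°, λ = -4.48417°
Δφ = 0.7503°,  Δλ = 0.0413°
a = sin²(Δφ/2) + cos φ₁ cos φ₂ sin²(Δλ/2) = 0.000043
c = 2·arcsin(√a) = 0.013111 rad = 0.7512°

0.751°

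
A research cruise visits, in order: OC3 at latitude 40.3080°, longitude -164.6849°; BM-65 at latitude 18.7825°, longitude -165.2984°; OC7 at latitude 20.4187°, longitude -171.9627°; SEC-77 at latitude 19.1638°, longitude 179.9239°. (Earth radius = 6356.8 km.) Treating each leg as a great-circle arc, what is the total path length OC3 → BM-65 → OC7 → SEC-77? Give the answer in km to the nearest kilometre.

OC3→BM-65: c = 0.375804 rad, d = 2388.91 km
BM-65→OC7: c = 0.113222 rad, d = 719.73 km
OC7→SEC-77: c = 0.135013 rad, d = 858.25 km
Total = 2388.91 + 719.73 + 858.25 = 3966.89 km

3967 km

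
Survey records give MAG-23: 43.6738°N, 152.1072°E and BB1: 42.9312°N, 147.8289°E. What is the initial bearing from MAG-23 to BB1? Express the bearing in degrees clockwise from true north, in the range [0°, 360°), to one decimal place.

258.1°

Δλ = -4.2783°
y = sin Δλ · cos φ₂ = -0.054621
x = cos φ₁ sin φ₂ − sin φ₁ cos φ₂ cos Δλ = -0.011552
θ = atan2(y, x) = -101.9413° → 258.0587° (mod 360°)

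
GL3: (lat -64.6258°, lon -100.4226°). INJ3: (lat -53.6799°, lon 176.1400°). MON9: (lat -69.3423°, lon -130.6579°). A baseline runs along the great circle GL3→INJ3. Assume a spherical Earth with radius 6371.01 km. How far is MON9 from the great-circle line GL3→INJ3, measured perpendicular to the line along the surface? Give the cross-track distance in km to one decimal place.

δ₁₃ = central angle GL3→MON9 = 0.219308 rad  (haversine)
θ₁₃ = bearing GL3→MON9 = 234.741°,  θ₁₂ = bearing GL3→INJ3 = 244.227°
dₓₜ = R·arcsin(sin δ₁₃ · sin(θ₁₃ − θ₁₂)) = 6371.01·arcsin(0.21755·sin(-9.485°)) = -228.460 km
|dₓₜ| = 228.460 km

228.5 km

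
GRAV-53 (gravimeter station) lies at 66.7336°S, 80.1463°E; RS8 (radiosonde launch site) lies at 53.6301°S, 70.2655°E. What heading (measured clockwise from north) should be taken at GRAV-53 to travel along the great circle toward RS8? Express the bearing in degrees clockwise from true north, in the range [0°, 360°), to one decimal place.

Δλ = -9.8808°
y = sin Δλ · cos φ₂ = -0.101758
x = cos φ₁ sin φ₂ − sin φ₁ cos φ₂ cos Δλ = 0.218630
θ = atan2(y, x) = -24.9588° → 335.0412° (mod 360°)

335.0°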